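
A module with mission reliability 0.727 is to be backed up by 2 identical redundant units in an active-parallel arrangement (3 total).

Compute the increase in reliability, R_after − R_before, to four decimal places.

R_before = 0.727
R_after = 1 − (1 − 0.727)^3 = 0.9797
ΔR = 0.9797 − 0.727 = 0.2527

0.2527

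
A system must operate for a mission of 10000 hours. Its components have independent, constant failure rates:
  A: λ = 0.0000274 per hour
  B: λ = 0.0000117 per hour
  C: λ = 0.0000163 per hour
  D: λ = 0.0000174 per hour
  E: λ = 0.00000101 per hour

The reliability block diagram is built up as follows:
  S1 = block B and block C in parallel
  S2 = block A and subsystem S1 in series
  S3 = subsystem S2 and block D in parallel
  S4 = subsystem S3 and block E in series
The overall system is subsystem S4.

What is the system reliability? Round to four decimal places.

0.9501

R(A) = exp(−0.0000274 × 10000) = 0.760332
R(B) = exp(−0.0000117 × 10000) = 0.889585
R(C) = exp(−0.0000163 × 10000) = 0.849591
R(D) = exp(−0.0000174 × 10000) = 0.840297
R(E) = exp(−0.00000101 × 10000) = 0.989951
Parallel (B and C): 1 − (1 − 0.889585)(1 − 0.849591) = 0.983393
Series (A and [0.983393]): 0.760332 × 0.983393 = 0.747705
Parallel ([0.747705] and D): 1 − (1 − 0.747705)(1 − 0.840297) = 0.959708
Series ([0.959708] and E): 0.959708 × 0.989951 = 0.9501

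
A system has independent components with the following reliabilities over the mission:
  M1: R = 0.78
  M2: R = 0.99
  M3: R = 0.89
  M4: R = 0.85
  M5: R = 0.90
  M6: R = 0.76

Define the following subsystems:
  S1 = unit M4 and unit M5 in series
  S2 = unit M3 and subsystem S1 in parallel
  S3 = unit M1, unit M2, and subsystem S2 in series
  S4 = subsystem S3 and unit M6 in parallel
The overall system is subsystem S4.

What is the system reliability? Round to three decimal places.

0.941

Series (M4 and M5): 0.85000 × 0.90000 = 0.76500
Parallel (M3 and [0.76500]): 1 − (1 − 0.89000)(1 − 0.76500) = 0.97415
Series (M1, M2, and [0.97415]): 0.78000 × 0.99000 × 0.97415 = 0.75224
Parallel ([0.75224] and M6): 1 − (1 − 0.75224)(1 − 0.76000) = 0.941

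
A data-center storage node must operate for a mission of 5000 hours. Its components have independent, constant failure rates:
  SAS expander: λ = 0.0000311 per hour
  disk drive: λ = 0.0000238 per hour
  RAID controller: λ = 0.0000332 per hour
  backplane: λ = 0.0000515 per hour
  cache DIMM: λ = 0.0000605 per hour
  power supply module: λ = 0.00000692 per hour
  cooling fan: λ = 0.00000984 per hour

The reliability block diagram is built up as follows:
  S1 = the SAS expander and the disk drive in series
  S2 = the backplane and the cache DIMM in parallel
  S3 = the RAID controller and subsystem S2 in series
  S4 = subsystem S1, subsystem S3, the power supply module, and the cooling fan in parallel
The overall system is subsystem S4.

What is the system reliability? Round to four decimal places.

R(SAS expander) = exp(−0.0000311 × 5000) = 0.855987
R(disk drive) = exp(−0.0000238 × 5000) = 0.887808
R(RAID controller) = exp(−0.0000332 × 5000) = 0.847046
R(backplane) = exp(−0.0000515 × 5000) = 0.772982
R(cache DIMM) = exp(−0.0000605 × 5000) = 0.738968
R(power supply module) = exp(−0.00000692 × 5000) = 0.965992
R(cooling fan) = exp(−0.00000984 × 5000) = 0.951991
Series (SAS expander and disk drive): 0.855987 × 0.887808 = 0.759952
Parallel (backplane and cache DIMM): 1 − (1 − 0.772982)(1 − 0.738968) = 0.940741
Series (RAID controller and [0.940741]): 0.847046 × 0.940741 = 0.796851
Parallel ([0.759952], [0.796851], power supply module, and cooling fan): 1 − (1 − 0.759952)(1 − 0.796851)(1 − 0.965992)(1 − 0.951991) = 0.9999

0.9999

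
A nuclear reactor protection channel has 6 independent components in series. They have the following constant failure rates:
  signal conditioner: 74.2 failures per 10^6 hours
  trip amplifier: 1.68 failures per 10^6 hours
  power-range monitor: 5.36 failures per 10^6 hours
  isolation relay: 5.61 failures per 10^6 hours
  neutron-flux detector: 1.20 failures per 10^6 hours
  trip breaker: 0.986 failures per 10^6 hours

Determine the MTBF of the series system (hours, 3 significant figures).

11200

Series of exponential components: λ_sys = Σ λ_i
λ_sys = 0.0000742 + 0.00000168 + 0.00000536 + 0.00000561 + 0.00000120 + 0.000000986 = 8.9036e-05 /h
MTBF = 1 / λ_sys = 11200 h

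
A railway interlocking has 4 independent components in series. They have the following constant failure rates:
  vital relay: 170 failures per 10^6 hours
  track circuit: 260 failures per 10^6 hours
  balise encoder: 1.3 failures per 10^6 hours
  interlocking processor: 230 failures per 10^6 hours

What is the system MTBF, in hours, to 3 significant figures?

Series of exponential components: λ_sys = Σ λ_i
λ_sys = 0.00017 + 0.00026 + 0.0000013 + 0.00023 = 6.6130e-04 /h
MTBF = 1 / λ_sys = 1510 h

1510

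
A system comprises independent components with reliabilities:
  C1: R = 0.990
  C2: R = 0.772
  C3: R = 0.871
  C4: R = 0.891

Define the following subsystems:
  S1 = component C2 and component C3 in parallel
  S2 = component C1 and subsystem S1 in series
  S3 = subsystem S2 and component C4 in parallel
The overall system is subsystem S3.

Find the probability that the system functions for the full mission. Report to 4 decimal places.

0.9957

Parallel (C2 and C3): 1 − (1 − 0.772000)(1 − 0.871000) = 0.970588
Series (C1 and [0.970588]): 0.990000 × 0.970588 = 0.960882
Parallel ([0.960882] and C4): 1 − (1 − 0.960882)(1 − 0.891000) = 0.9957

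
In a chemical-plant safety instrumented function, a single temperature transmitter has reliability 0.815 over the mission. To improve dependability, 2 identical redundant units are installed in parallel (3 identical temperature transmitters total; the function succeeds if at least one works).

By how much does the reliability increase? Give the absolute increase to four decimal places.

0.1787

R_before = 0.815
R_after = 1 − (1 − 0.815)^3 = 0.9937
ΔR = 0.9937 − 0.815 = 0.1787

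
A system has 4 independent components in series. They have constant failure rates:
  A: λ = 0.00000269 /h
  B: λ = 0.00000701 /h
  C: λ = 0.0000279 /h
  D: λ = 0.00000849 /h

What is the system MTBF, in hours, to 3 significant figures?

21700

Series of exponential components: λ_sys = Σ λ_i
λ_sys = 0.00000269 + 0.00000701 + 0.0000279 + 0.00000849 = 4.6090e-05 /h
MTBF = 1 / λ_sys = 21700 h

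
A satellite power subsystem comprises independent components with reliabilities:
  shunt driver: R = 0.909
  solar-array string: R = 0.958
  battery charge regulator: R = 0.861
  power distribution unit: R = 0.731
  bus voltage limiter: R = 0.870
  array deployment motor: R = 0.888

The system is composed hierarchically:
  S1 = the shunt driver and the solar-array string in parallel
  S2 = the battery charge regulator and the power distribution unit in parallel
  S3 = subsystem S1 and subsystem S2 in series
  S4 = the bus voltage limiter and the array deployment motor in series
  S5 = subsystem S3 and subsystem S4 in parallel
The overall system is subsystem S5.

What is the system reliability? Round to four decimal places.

Parallel (shunt driver and solar-array string): 1 − (1 − 0.909000)(1 − 0.958000) = 0.996178
Parallel (battery charge regulator and power distribution unit): 1 − (1 − 0.861000)(1 − 0.731000) = 0.962609
Series ([0.996178] and [0.962609]): 0.996178 × 0.962609 = 0.958930
Series (bus voltage limiter and array deployment motor): 0.870000 × 0.888000 = 0.772560
Parallel ([0.958930] and [0.772560]): 1 − (1 − 0.958930)(1 − 0.772560) = 0.9907

0.9907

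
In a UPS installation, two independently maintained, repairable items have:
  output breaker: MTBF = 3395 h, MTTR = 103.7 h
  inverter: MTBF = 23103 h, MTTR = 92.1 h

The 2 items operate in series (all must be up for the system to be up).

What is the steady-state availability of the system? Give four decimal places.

A(output breaker) = MTBF/(MTBF+MTTR) = 3395/(3395+103.7) = 0.970360
A(inverter) = MTBF/(MTBF+MTTR) = 23103/(23103+92.1) = 0.996029
Series availability: 0.970360 × 0.996029 = 0.9665

0.9665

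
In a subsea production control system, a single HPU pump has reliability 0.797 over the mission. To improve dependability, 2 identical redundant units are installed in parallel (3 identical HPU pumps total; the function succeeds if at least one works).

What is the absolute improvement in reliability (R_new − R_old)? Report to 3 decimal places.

R_before = 0.797
R_after = 1 − (1 − 0.797)^3 = 0.992
ΔR = 0.992 − 0.797 = 0.195

0.195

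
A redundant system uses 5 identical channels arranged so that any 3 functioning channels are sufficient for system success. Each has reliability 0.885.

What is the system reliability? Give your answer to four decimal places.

0.9873

R = Σ_{i=3}^{5} C(5,i) p^i (1−p)^{5−i} with p = 0.885
C(5,3)·0.885^3·0.115^2 = 0.091670
C(5,4)·0.885^4·0.115^1 = 0.352729
C(5,5)·0.885^5·0.115^0 = 0.542896
Sum = 0.9873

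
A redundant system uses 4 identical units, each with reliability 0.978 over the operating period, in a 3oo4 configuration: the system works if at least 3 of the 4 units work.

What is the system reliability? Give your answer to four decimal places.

0.9972

R = Σ_{i=3}^{4} C(4,i) p^i (1−p)^{4−i} with p = 0.978
C(4,3)·0.978^3·0.022^1 = 0.082319
C(4,4)·0.978^4·0.022^0 = 0.914862
Sum = 0.9972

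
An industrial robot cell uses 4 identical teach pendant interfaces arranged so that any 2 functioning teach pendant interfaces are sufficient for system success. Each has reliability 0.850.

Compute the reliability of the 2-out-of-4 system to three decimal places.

R = Σ_{i=2}^{4} C(4,i) p^i (1−p)^{4−i} with p = 0.850
C(4,2)·0.850^2·0.150^2 = 0.09754
C(4,3)·0.850^3·0.150^1 = 0.36848
C(4,4)·0.850^4·0.150^0 = 0.52201
Sum = 0.988

0.988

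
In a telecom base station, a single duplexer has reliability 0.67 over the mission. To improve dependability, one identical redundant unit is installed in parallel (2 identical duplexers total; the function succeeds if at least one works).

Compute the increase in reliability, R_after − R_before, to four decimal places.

0.2211

R_before = 0.67
R_after = 1 − (1 − 0.67)^2 = 0.8911
ΔR = 0.8911 − 0.67 = 0.2211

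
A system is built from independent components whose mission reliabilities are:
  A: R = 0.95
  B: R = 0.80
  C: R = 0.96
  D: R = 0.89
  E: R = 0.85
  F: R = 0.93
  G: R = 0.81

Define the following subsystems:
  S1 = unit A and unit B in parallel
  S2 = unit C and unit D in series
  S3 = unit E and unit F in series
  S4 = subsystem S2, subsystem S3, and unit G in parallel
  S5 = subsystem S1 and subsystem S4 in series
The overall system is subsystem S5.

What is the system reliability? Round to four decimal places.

0.9843

Parallel (A and B): 1 − (1 − 0.950000)(1 − 0.800000) = 0.990000
Series (C and D): 0.960000 × 0.890000 = 0.854400
Series (E and F): 0.850000 × 0.930000 = 0.790500
Parallel ([0.854400], [0.790500], and G): 1 − (1 − 0.854400)(1 − 0.790500)(1 − 0.810000) = 0.994204
Series ([0.990000] and [0.994204]): 0.990000 × 0.994204 = 0.9843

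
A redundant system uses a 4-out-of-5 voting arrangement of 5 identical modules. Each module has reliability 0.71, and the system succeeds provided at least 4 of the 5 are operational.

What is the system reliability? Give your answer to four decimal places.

0.5489

R = Σ_{i=4}^{5} C(5,i) p^i (1−p)^{5−i} with p = 0.71
C(5,4)·0.71^4·0.29^1 = 0.368469
C(5,5)·0.71^5·0.29^0 = 0.180423
Sum = 0.5489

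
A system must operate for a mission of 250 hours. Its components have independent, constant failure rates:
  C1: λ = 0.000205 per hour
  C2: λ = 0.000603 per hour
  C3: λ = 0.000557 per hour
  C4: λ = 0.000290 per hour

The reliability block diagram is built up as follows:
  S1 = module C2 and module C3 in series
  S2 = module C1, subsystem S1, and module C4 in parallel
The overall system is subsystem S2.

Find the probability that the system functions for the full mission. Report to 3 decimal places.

R(C1) = exp(−0.000205 × 250) = 0.95004
R(C2) = exp(−0.000603 × 250) = 0.86006
R(C3) = exp(−0.000557 × 250) = 0.87001
R(C4) = exp(−0.000290 × 250) = 0.93007
Series (C2 and C3): 0.86006 × 0.87001 = 0.74826
Parallel (C1, [0.74826], and C4): 1 − (1 − 0.95004)(1 − 0.74826)(1 − 0.93007) = 0.999

0.999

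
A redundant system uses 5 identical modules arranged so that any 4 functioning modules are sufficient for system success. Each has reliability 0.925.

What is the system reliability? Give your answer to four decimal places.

0.9517

R = Σ_{i=4}^{5} C(5,i) p^i (1−p)^{5−i} with p = 0.925
C(5,4)·0.925^4·0.075^1 = 0.274535
C(5,5)·0.925^5·0.075^0 = 0.677187
Sum = 0.9517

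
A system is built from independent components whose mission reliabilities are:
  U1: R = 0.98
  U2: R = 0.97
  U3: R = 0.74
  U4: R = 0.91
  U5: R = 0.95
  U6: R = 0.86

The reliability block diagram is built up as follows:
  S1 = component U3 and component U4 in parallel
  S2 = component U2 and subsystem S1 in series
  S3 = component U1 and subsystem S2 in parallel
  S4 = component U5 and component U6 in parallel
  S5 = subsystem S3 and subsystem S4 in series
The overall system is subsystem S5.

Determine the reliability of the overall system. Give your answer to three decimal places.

0.992

Parallel (U3 and U4): 1 − (1 − 0.74000)(1 − 0.91000) = 0.97660
Series (U2 and [0.97660]): 0.97000 × 0.97660 = 0.94730
Parallel (U1 and [0.94730]): 1 − (1 − 0.98000)(1 − 0.94730) = 0.99895
Parallel (U5 and U6): 1 − (1 − 0.95000)(1 − 0.86000) = 0.99300
Series ([0.99895] and [0.99300]): 0.99895 × 0.99300 = 0.992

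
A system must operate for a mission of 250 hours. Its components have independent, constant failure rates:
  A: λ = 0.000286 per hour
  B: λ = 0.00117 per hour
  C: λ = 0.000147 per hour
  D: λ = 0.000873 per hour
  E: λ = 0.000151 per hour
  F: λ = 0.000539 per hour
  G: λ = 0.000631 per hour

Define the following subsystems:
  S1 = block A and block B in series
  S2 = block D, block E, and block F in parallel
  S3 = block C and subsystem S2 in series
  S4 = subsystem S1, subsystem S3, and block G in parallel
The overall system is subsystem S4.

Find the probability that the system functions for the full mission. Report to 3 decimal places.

R(A) = exp(−0.000286 × 250) = 0.93100
R(B) = exp(−0.00117 × 250) = 0.74640
R(C) = exp(−0.000147 × 250) = 0.96392
R(D) = exp(−0.000873 × 250) = 0.80392
R(E) = exp(−0.000151 × 250) = 0.96295
R(F) = exp(−0.000539 × 250) = 0.87393
R(G) = exp(−0.000631 × 250) = 0.85406
Series (A and B): 0.93100 × 0.74640 = 0.69490
Parallel (D, E, and F): 1 − (1 − 0.80392)(1 − 0.96295)(1 − 0.87393) = 0.99908
Series (C and [0.99908]): 0.96392 × 0.99908 = 0.96303
Parallel ([0.69490], [0.96303], and G): 1 − (1 − 0.69490)(1 − 0.96303)(1 − 0.85406) = 0.998

0.998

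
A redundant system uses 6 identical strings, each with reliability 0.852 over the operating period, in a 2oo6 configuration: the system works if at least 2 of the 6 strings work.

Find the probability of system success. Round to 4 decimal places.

R = Σ_{i=2}^{6} C(6,i) p^i (1−p)^{6−i} with p = 0.852
C(6,2)·0.852^2·0.148^4 = 0.005224
C(6,3)·0.852^3·0.148^3 = 0.040099
C(6,4)·0.852^4·0.148^2 = 0.173130
C(6,5)·0.852^5·0.148^1 = 0.398668
C(6,6)·0.852^6·0.148^0 = 0.382505
Sum = 0.9996

0.9996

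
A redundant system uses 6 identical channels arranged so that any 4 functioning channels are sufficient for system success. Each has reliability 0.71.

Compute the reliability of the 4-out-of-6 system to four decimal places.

R = Σ_{i=4}^{6} C(6,i) p^i (1−p)^{6−i} with p = 0.71
C(6,4)·0.71^4·0.29^2 = 0.320568
C(6,5)·0.71^5·0.29^1 = 0.313936
C(6,6)·0.71^6·0.29^0 = 0.128100
Sum = 0.7626

0.7626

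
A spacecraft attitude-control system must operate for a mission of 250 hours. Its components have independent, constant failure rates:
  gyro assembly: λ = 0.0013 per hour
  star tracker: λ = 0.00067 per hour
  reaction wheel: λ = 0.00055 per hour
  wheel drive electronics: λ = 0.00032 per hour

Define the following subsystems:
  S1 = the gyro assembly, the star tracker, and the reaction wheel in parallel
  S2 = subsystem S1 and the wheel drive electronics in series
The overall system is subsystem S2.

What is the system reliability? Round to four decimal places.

0.9180

R(gyro assembly) = exp(−0.0013 × 250) = 0.722527
R(star tracker) = exp(−0.00067 × 250) = 0.845777
R(reaction wheel) = exp(−0.00055 × 250) = 0.871534
R(wheel drive electronics) = exp(−0.00032 × 250) = 0.923116
Parallel (gyro assembly, star tracker, and reaction wheel): 1 − (1 − 0.722527)(1 − 0.845777)(1 − 0.871534) = 0.994503
Series ([0.994503] and wheel drive electronics): 0.994503 × 0.923116 = 0.9180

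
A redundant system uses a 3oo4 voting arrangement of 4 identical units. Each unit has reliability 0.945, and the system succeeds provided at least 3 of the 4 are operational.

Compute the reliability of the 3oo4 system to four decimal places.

R = Σ_{i=3}^{4} C(4,i) p^i (1−p)^{4−i} with p = 0.945
C(4,3)·0.945^3·0.055^1 = 0.185660
C(4,4)·0.945^4·0.055^0 = 0.797494
Sum = 0.9832

0.9832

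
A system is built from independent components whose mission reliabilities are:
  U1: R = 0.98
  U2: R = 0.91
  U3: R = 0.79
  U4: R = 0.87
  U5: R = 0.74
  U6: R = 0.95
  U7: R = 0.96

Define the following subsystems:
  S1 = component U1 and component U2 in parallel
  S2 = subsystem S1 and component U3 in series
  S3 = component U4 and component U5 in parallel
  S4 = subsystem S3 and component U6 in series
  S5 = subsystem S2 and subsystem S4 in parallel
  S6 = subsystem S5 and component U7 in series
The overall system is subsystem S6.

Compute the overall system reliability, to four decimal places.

Parallel (U1 and U2): 1 − (1 − 0.980000)(1 − 0.910000) = 0.998200
Series ([0.998200] and U3): 0.998200 × 0.790000 = 0.788578
Parallel (U4 and U5): 1 − (1 − 0.870000)(1 − 0.740000) = 0.966200
Series ([0.966200] and U6): 0.966200 × 0.950000 = 0.917890
Parallel ([0.788578] and [0.917890]): 1 − (1 − 0.788578)(1 − 0.917890) = 0.982640
Series ([0.982640] and U7): 0.982640 × 0.960000 = 0.9433

0.9433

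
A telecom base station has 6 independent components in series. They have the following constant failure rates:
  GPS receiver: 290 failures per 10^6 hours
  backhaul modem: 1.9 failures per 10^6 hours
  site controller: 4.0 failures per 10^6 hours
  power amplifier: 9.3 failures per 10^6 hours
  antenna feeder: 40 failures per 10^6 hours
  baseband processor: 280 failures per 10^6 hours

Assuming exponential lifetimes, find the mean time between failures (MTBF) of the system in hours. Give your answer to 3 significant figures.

1600

Series of exponential components: λ_sys = Σ λ_i
λ_sys = 0.00029 + 0.0000019 + 0.0000040 + 0.0000093 + 0.000040 + 0.00028 = 6.2520e-04 /h
MTBF = 1 / λ_sys = 1600 h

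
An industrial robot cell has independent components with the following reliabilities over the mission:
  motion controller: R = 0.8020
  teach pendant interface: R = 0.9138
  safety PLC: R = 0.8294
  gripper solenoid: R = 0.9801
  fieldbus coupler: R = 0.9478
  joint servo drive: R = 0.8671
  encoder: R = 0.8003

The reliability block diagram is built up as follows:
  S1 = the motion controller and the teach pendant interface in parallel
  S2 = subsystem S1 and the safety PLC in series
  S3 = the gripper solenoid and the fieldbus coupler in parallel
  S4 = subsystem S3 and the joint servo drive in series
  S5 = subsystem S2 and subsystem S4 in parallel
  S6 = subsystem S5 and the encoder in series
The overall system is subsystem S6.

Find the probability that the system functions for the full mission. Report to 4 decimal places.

Parallel (motion controller and teach pendant interface): 1 − (1 − 0.802000)(1 − 0.913800) = 0.982932
Series ([0.982932] and safety PLC): 0.982932 × 0.829400 = 0.815244
Parallel (gripper solenoid and fieldbus coupler): 1 − (1 − 0.980100)(1 − 0.947800) = 0.998961
Series ([0.998961] and joint servo drive): 0.998961 × 0.867100 = 0.866199
Parallel ([0.815244] and [0.866199]): 1 − (1 − 0.815244)(1 − 0.866199) = 0.975279
Series ([0.975279] and encoder): 0.975279 × 0.800300 = 0.7805

0.7805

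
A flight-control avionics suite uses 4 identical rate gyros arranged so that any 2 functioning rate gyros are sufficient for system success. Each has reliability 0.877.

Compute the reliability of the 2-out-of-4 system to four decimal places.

R = Σ_{i=2}^{4} C(4,i) p^i (1−p)^{4−i} with p = 0.877
C(4,2)·0.877^2·0.123^2 = 0.069817
C(4,3)·0.877^3·0.123^1 = 0.331867
C(4,4)·0.877^4·0.123^0 = 0.591559
Sum = 0.9932

0.9932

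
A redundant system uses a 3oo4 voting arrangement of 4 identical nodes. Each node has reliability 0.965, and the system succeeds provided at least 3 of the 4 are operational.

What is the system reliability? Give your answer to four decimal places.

0.9930

R = Σ_{i=3}^{4} C(4,i) p^i (1−p)^{4−i} with p = 0.965
C(4,3)·0.965^3·0.035^1 = 0.125808
C(4,4)·0.965^4·0.035^0 = 0.867180
Sum = 0.9930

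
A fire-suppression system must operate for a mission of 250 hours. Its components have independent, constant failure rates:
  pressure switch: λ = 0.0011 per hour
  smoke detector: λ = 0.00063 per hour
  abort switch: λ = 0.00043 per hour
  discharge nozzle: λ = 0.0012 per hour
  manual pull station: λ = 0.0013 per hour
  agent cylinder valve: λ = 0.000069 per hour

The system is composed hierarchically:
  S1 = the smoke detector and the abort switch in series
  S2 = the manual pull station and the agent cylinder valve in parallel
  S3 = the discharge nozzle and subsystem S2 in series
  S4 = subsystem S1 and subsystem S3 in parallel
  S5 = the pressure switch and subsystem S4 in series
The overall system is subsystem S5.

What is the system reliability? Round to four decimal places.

0.7131

R(pressure switch) = exp(−0.0011 × 250) = 0.759572
R(smoke detector) = exp(−0.00063 × 250) = 0.854277
R(abort switch) = exp(−0.00043 × 250) = 0.898077
R(discharge nozzle) = exp(−0.0012 × 250) = 0.740818
R(manual pull station) = exp(−0.0013 × 250) = 0.722527
R(agent cylinder valve) = exp(−0.000069 × 250) = 0.982898
Series (smoke detector and abort switch): 0.854277 × 0.898077 = 0.767207
Parallel (manual pull station and agent cylinder valve): 1 − (1 − 0.722527)(1 − 0.982898) = 0.995255
Series (discharge nozzle and [0.995255]): 0.740818 × 0.995255 = 0.737303
Parallel ([0.767207] and [0.737303]): 1 − (1 − 0.767207)(1 − 0.737303) = 0.938846
Series (pressure switch and [0.938846]): 0.759572 × 0.938846 = 0.7131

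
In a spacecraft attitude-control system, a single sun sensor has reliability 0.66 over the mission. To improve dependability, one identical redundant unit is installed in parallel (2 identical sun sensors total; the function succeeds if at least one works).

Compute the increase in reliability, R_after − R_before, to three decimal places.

R_before = 0.66
R_after = 1 − (1 − 0.66)^2 = 0.884
ΔR = 0.884 − 0.66 = 0.224

0.224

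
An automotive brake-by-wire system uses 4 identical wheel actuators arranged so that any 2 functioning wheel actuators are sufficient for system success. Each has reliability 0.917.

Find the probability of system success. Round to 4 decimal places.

R = Σ_{i=2}^{4} C(4,i) p^i (1−p)^{4−i} with p = 0.917
C(4,2)·0.917^2·0.083^2 = 0.034757
C(4,3)·0.917^3·0.083^1 = 0.256004
C(4,4)·0.917^4·0.083^0 = 0.707094
Sum = 0.9979

0.9979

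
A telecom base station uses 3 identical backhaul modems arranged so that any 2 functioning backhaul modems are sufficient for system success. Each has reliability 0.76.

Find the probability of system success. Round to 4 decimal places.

0.8548

R = Σ_{i=2}^{3} C(3,i) p^i (1−p)^{3−i} with p = 0.76
C(3,2)·0.76^2·0.24^1 = 0.415872
C(3,3)·0.76^3·0.24^0 = 0.438976
Sum = 0.8548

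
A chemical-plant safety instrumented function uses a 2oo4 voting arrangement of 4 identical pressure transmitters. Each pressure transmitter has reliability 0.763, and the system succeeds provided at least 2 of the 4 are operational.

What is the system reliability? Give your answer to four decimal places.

0.9562

R = Σ_{i=2}^{4} C(4,i) p^i (1−p)^{4−i} with p = 0.763
C(4,2)·0.763^2·0.237^2 = 0.196199
C(4,3)·0.763^3·0.237^1 = 0.421097
C(4,4)·0.763^4·0.237^0 = 0.338921
Sum = 0.9562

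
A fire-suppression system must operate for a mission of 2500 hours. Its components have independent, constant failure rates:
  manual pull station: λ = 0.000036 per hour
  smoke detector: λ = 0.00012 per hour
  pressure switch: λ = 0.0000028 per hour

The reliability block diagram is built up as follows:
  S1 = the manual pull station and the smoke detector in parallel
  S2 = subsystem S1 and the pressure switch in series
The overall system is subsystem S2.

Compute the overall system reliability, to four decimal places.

0.9709

R(manual pull station) = exp(−0.000036 × 2500) = 0.913931
R(smoke detector) = exp(−0.00012 × 2500) = 0.740818
R(pressure switch) = exp(−0.0000028 × 2500) = 0.993024
Parallel (manual pull station and smoke detector): 1 − (1 − 0.913931)(1 − 0.740818) = 0.977692
Series ([0.977692] and pressure switch): 0.977692 × 0.993024 = 0.9709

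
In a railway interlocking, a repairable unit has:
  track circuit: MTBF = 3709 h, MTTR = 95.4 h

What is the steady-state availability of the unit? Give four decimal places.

A(track circuit) = MTBF/(MTBF+MTTR) = 3709/(3709+95.4) = 0.9749

0.9749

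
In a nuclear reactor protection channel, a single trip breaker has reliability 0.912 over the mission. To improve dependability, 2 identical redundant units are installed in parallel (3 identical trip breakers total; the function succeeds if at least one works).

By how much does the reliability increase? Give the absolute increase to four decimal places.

0.0873

R_before = 0.912
R_after = 1 − (1 − 0.912)^3 = 0.9993
ΔR = 0.9993 − 0.912 = 0.0873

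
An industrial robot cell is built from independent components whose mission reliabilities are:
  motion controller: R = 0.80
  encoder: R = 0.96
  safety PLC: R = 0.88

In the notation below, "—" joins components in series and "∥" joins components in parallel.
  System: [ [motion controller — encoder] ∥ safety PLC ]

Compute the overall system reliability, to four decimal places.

0.9722

Series (motion controller and encoder): 0.800000 × 0.960000 = 0.768000
Parallel ([0.768000] and safety PLC): 1 − (1 − 0.768000)(1 − 0.880000) = 0.9722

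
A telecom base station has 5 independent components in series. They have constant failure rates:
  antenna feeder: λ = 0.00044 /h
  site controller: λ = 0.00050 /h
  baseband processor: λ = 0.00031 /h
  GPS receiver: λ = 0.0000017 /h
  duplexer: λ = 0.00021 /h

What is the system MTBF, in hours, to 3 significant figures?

684

Series of exponential components: λ_sys = Σ λ_i
λ_sys = 0.00044 + 0.00050 + 0.00031 + 0.0000017 + 0.00021 = 1.4617e-03 /h
MTBF = 1 / λ_sys = 684 h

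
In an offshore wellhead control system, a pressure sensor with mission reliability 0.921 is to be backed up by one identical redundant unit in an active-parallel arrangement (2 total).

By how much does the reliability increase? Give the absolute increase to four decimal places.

0.0728

R_before = 0.921
R_after = 1 − (1 − 0.921)^2 = 0.9938
ΔR = 0.9938 − 0.921 = 0.0728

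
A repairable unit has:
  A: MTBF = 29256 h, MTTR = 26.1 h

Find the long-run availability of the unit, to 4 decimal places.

0.9991

A(A) = MTBF/(MTBF+MTTR) = 29256/(29256+26.1) = 0.9991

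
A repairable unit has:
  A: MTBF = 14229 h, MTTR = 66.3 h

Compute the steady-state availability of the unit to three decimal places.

A(A) = MTBF/(MTBF+MTTR) = 14229/(14229+66.3) = 0.995

0.995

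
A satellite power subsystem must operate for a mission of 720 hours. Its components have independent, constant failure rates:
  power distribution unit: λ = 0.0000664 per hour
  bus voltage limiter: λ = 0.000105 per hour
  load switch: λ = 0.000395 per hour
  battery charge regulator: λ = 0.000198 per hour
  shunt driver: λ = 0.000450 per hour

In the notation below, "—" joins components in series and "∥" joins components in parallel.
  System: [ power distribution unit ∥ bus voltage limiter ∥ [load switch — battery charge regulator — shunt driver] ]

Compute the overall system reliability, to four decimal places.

0.9982

R(power distribution unit) = exp(−0.0000664 × 720) = 0.953317
R(bus voltage limiter) = exp(−0.000105 × 720) = 0.927187
R(load switch) = exp(−0.000395 × 720) = 0.752466
R(battery charge regulator) = exp(−0.000198 × 720) = 0.867136
R(shunt driver) = exp(−0.000450 × 720) = 0.723250
Series (load switch, battery charge regulator, and shunt driver): 0.752466 × 0.867136 × 0.723250 = 0.471914
Parallel (power distribution unit, bus voltage limiter, and [0.471914]): 1 − (1 − 0.953317)(1 − 0.927187)(1 − 0.471914) = 0.9982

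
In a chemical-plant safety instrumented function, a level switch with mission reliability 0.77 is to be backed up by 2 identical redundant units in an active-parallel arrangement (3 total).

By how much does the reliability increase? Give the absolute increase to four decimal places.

R_before = 0.77
R_after = 1 − (1 − 0.77)^3 = 0.9878
ΔR = 0.9878 − 0.77 = 0.2178

0.2178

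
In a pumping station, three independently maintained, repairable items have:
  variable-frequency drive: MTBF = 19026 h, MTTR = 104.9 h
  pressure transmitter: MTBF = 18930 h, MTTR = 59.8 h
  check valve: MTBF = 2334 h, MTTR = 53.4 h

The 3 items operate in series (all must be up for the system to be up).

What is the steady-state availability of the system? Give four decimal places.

0.9692

A(variable-frequency drive) = MTBF/(MTBF+MTTR) = 19026/(19026+104.9) = 0.994517
A(pressure transmitter) = MTBF/(MTBF+MTTR) = 18930/(18930+59.8) = 0.996851
A(check valve) = MTBF/(MTBF+MTTR) = 2334/(2334+53.4) = 0.977633
Series availability: 0.994517 × 0.996851 × 0.977633 = 0.9692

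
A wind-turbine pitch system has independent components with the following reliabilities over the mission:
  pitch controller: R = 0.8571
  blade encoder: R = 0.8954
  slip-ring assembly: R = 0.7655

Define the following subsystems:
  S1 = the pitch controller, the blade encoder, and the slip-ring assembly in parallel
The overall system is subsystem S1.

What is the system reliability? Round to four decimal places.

0.9965

Parallel (pitch controller, blade encoder, and slip-ring assembly): 1 − (1 − 0.857100)(1 − 0.895400)(1 − 0.765500) = 0.9965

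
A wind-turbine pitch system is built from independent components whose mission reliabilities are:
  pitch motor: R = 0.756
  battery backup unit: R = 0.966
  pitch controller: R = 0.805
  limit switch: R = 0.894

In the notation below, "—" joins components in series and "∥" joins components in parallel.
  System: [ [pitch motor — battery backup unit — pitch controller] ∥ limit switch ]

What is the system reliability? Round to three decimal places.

Series (pitch motor, battery backup unit, and pitch controller): 0.75600 × 0.96600 × 0.80500 = 0.58789
Parallel ([0.58789] and limit switch): 1 − (1 − 0.58789)(1 − 0.89400) = 0.956

0.956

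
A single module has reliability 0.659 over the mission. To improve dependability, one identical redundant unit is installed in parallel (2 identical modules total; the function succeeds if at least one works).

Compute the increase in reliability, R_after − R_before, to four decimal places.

0.2247

R_before = 0.659
R_after = 1 − (1 − 0.659)^2 = 0.8837
ΔR = 0.8837 − 0.659 = 0.2247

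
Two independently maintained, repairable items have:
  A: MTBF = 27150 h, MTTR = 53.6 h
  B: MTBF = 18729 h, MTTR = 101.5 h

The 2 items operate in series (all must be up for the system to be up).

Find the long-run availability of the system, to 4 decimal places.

A(A) = MTBF/(MTBF+MTTR) = 27150/(27150+53.6) = 0.998030
A(B) = MTBF/(MTBF+MTTR) = 18729/(18729+101.5) = 0.994610
Series availability: 0.998030 × 0.994610 = 0.9927

0.9927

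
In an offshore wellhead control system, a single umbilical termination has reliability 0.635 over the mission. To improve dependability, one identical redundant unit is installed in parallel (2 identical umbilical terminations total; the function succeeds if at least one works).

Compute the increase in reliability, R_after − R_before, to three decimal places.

0.232

R_before = 0.635
R_after = 1 − (1 − 0.635)^2 = 0.867
ΔR = 0.867 − 0.635 = 0.232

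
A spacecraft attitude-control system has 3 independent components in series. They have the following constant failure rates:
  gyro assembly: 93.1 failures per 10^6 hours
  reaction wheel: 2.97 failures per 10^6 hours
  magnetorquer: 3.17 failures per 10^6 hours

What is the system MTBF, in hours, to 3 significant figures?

10100

Series of exponential components: λ_sys = Σ λ_i
λ_sys = 0.0000931 + 0.00000297 + 0.00000317 = 9.9240e-05 /h
MTBF = 1 / λ_sys = 10100 h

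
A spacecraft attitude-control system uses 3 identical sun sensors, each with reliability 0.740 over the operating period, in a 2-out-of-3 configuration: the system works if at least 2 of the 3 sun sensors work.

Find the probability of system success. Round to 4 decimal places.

0.8324

R = Σ_{i=2}^{3} C(3,i) p^i (1−p)^{3−i} with p = 0.740
C(3,2)·0.740^2·0.260^1 = 0.427128
C(3,3)·0.740^3·0.260^0 = 0.405224
Sum = 0.8324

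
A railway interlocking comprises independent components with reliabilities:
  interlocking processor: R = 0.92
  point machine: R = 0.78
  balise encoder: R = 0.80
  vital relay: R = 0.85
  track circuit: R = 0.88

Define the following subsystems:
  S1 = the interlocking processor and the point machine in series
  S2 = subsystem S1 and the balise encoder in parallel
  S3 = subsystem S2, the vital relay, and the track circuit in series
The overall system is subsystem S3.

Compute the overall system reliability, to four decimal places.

0.7058

Series (interlocking processor and point machine): 0.920000 × 0.780000 = 0.717600
Parallel ([0.717600] and balise encoder): 1 − (1 − 0.717600)(1 − 0.800000) = 0.943520
Series ([0.943520], vital relay, and track circuit): 0.943520 × 0.850000 × 0.880000 = 0.7058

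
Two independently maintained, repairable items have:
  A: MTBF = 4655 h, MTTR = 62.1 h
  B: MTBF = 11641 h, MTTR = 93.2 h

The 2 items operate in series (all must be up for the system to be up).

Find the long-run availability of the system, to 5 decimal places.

0.97900

A(A) = MTBF/(MTBF+MTTR) = 4655/(4655+62.1) = 0.986835
A(B) = MTBF/(MTBF+MTTR) = 11641/(11641+93.2) = 0.992057
Series availability: 0.986835 × 0.992057 = 0.97900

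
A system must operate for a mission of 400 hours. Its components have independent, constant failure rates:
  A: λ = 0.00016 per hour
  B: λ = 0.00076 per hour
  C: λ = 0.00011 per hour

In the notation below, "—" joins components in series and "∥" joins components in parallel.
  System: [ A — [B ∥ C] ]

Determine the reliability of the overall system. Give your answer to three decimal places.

0.927

R(A) = exp(−0.00016 × 400) = 0.93800
R(B) = exp(−0.00076 × 400) = 0.73786
R(C) = exp(−0.00011 × 400) = 0.95695
Parallel (B and C): 1 − (1 − 0.73786)(1 − 0.95695) = 0.98871
Series (A and [0.98871]): 0.93800 × 0.98871 = 0.927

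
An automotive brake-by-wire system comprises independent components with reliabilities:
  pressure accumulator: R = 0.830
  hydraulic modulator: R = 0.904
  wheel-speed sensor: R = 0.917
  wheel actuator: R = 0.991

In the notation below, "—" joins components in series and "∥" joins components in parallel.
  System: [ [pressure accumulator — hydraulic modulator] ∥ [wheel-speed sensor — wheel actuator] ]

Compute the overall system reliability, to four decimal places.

Series (pressure accumulator and hydraulic modulator): 0.830000 × 0.904000 = 0.750320
Series (wheel-speed sensor and wheel actuator): 0.917000 × 0.991000 = 0.908747
Parallel ([0.750320] and [0.908747]): 1 − (1 − 0.750320)(1 − 0.908747) = 0.9772

0.9772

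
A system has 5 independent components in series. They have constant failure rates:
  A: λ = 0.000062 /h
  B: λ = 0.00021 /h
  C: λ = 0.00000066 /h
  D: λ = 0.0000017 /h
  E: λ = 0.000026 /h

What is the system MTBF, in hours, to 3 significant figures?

3330

Series of exponential components: λ_sys = Σ λ_i
λ_sys = 0.000062 + 0.00021 + 0.00000066 + 0.0000017 + 0.000026 = 3.0036e-04 /h
MTBF = 1 / λ_sys = 3330 h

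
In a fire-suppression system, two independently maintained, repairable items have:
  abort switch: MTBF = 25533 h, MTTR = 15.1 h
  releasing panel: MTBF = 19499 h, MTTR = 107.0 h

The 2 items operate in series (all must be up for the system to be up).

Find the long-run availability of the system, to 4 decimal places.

0.9940

A(abort switch) = MTBF/(MTBF+MTTR) = 25533/(25533+15.1) = 0.999409
A(releasing panel) = MTBF/(MTBF+MTTR) = 19499/(19499+107.0) = 0.994542
Series availability: 0.999409 × 0.994542 = 0.9940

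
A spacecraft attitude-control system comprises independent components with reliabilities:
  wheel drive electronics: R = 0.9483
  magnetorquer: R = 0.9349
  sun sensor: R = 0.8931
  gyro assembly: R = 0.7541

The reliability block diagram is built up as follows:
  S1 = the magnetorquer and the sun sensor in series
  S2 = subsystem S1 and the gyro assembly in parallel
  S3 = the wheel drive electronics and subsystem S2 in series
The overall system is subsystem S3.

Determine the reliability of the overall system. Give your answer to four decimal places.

Series (magnetorquer and sun sensor): 0.934900 × 0.893100 = 0.834959
Parallel ([0.834959] and gyro assembly): 1 − (1 − 0.834959)(1 − 0.754100) = 0.959416
Series (wheel drive electronics and [0.959416]): 0.948300 × 0.959416 = 0.9098

0.9098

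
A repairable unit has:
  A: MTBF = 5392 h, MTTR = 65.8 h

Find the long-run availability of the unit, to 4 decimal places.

A(A) = MTBF/(MTBF+MTTR) = 5392/(5392+65.8) = 0.9879

0.9879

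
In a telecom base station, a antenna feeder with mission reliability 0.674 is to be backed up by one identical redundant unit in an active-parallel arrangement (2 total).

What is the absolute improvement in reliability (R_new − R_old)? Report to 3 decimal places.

R_before = 0.674
R_after = 1 − (1 − 0.674)^2 = 0.894
ΔR = 0.894 − 0.674 = 0.220

0.220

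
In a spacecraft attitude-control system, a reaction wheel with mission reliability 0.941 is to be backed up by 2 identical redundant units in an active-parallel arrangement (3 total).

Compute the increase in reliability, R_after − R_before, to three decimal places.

R_before = 0.941
R_after = 1 − (1 − 0.941)^3 = 1.000
ΔR = 1.000 − 0.941 = 0.059

0.059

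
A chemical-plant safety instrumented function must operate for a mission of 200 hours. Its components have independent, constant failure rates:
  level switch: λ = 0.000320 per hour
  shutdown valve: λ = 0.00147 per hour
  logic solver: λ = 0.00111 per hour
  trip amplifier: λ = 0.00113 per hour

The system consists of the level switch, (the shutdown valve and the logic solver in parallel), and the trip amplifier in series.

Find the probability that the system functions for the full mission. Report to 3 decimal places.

0.710

R(level switch) = exp(−0.000320 × 200) = 0.93800
R(shutdown valve) = exp(−0.00147 × 200) = 0.74528
R(logic solver) = exp(−0.00111 × 200) = 0.80092
R(trip amplifier) = exp(−0.00113 × 200) = 0.79772
Parallel (shutdown valve and logic solver): 1 − (1 − 0.74528)(1 − 0.80092) = 0.94929
Series (level switch, [0.94929], and trip amplifier): 0.93800 × 0.94929 × 0.79772 = 0.710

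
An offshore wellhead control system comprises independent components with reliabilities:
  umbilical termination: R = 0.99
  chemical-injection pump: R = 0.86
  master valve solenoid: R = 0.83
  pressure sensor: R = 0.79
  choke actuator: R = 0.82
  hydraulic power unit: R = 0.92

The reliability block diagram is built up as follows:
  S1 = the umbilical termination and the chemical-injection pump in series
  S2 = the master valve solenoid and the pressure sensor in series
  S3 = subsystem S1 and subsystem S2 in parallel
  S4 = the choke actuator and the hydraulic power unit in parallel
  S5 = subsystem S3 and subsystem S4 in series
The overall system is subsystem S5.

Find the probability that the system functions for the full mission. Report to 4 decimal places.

0.9352

Series (umbilical termination and chemical-injection pump): 0.990000 × 0.860000 = 0.851400
Series (master valve solenoid and pressure sensor): 0.830000 × 0.790000 = 0.655700
Parallel ([0.851400] and [0.655700]): 1 − (1 − 0.851400)(1 − 0.655700) = 0.948837
Parallel (choke actuator and hydraulic power unit): 1 − (1 − 0.820000)(1 − 0.920000) = 0.985600
Series ([0.948837] and [0.985600]): 0.948837 × 0.985600 = 0.9352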